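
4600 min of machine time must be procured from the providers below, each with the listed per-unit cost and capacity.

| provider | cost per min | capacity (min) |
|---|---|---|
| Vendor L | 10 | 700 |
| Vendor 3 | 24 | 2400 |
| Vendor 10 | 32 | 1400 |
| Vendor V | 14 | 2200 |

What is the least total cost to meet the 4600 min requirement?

78600

Fill from the cheapest provider first.
Vendor L at 10: take all 700 min — 3900 still needed.
Vendor V (14): use full 2200 — 1700 min to go.
Vendor 3 at 24: take 1700 of its 2400 — requirement met.
Vendor 10: unused.
Cost = 700×10 + 2200×14 + 1700×24 = 78600.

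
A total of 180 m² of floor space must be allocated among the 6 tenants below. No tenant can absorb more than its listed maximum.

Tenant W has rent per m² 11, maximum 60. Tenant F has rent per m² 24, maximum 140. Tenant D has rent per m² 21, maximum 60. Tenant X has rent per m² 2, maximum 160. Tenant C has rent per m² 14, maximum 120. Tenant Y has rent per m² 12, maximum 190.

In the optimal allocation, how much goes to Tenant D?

Order the tenants by rent per m²: Tenant F 24 > Tenant D 21 > Tenant C 14 > Tenant Y 12 > Tenant W 11 > Tenant X 2.
Tenant F takes 140 to reach its cap of 140 → 40 left.
Only 40 left; Tenant D takes them to reach 40.

40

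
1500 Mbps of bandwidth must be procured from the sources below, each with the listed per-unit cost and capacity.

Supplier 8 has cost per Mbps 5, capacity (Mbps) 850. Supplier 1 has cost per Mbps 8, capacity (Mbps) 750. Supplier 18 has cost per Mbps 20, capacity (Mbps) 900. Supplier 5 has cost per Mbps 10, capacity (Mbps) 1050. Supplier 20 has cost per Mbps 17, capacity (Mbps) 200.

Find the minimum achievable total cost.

Use sources in increasing cost order.
Supplier 8 (5): use full 850 → 650 Mbps to go.
Supplier 1 at 8: take 650 of its 750 → requirement met.
Supplier 5, Supplier 20, Supplier 18: unused.
Cost = 850×5 + 650×8 = 9450.

9450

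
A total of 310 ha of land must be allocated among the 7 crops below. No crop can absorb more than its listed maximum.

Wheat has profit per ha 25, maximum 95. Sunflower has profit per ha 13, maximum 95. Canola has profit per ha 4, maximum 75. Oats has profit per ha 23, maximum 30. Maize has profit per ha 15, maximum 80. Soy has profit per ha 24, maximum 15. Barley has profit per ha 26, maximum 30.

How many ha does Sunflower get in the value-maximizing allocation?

60

Highest profit per ha first: Barley 26 > Wheat 25 > Soy 24 > Oats 23 > Maize 15 > Sunflower 13 > Canola 4.
Barley: +30 to 30 (cap) ; 280 left.
Wheat takes 95 to reach its cap of 95 ; 185 left.
Soy takes 15 to reach its cap of 15 ; 170 left.
Give Oats 30 to hit its cap of 30 ; 140 left.
Maize takes 80 to reach its cap of 80 ; 60 left.
Sunflower has room for 95 but only 60 remain, so it gets 60.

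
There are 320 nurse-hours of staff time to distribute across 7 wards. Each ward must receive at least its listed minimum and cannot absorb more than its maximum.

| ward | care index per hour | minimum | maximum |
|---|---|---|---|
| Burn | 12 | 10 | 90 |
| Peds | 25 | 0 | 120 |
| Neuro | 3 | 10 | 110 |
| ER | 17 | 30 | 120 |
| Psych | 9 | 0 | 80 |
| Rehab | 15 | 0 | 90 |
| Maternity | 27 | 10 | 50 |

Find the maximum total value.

6690

Meeting every minimum uses 10+0+10+30+0+0+10 = 60 nurse-hours, leaving 260.
Highest care index per hour first: Maternity 27 > Peds 25 > ER 17 > Rehab 15 > Burn 12 > Psych 9 > Neuro 3.
Maternity takes 40 more to reach its cap of 50 → 220 left.
Peds: +120 to 120 (cap) → 100 left.
ER: +90 to 120 (cap) → 10 left.
Rehab has room for 90 more but only 10 remain, so it gets 10.
Total = 12×10 + 25×120 + 3×10 + 17×120 + 15×10 + 27×50 = 6690.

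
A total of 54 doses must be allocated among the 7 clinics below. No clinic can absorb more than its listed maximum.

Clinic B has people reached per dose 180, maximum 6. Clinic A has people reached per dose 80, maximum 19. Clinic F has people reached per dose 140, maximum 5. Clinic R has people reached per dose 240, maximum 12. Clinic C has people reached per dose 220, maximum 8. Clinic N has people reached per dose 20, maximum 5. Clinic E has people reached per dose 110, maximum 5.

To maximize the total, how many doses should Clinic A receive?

18

Rank by people reached per dose: Clinic R 240 > Clinic C 220 > Clinic B 180 > Clinic F 140 > Clinic E 110 > Clinic A 80 > Clinic N 20.
Clinic R: +12 to 12 (cap) — 42 left.
Clinic C takes 8 to reach its cap of 8 — 34 left.
Give Clinic B 6 to hit its cap of 6 — 28 left.
Clinic F takes 5 to reach its cap of 5 — 23 left.
Clinic E takes 5 to reach its cap of 5 — 18 left.
Only 18 left; Clinic A takes them to reach 18.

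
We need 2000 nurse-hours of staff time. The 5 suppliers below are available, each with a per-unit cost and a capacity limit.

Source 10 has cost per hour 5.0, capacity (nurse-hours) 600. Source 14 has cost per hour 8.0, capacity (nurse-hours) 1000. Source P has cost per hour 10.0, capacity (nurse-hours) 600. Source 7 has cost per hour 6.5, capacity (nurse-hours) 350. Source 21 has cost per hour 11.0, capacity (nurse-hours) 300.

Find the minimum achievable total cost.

Cheapest first:
Source 10 (5.0): use full 600 — 1400 nurse-hours to go.
Take 350 from Source 7 at 6.5 — need 1050 more.
Source 14 at 8.0: take all 1000 nurse-hours — 50 still needed.
Source P at 10.0: take 50 of its 600 — requirement met.
Source 21: unused.
Cost = 600×5.0 + 350×6.5 + 1000×8.0 + 50×10.0 = 13775.

13775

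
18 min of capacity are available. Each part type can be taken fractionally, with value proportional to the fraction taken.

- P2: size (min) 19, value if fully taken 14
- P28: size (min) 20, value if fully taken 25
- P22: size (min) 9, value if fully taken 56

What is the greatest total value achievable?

Best value per unit of size first: P22 56/9≈6.22, P28 25/20≈1.25, P2 14/19≈0.737.
P22: take in full, 9 min for value 56 ; 9 left.
Fill the last 9 min with part of P28: 9/20 of it earns 11.25.
Total value = 67.25.

67.25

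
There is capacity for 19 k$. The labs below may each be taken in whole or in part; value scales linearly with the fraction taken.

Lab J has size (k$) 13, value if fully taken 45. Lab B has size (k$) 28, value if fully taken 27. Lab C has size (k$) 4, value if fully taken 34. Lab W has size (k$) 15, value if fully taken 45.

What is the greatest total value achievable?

85

Sort by value density: Lab C 34/4≈8.5, Lab J 45/13≈3.46, Lab W 45/15≈3, Lab B 27/28≈0.964.
Take all of Lab C (4 k$, value 34) ; 15 k$ left.
Take all of Lab J (13 k$, value 45) ; 2 k$ left.
Only 2 k$ remain; take 2/15 of Lab W for value 45×2/15 = 6.
Total value = 85.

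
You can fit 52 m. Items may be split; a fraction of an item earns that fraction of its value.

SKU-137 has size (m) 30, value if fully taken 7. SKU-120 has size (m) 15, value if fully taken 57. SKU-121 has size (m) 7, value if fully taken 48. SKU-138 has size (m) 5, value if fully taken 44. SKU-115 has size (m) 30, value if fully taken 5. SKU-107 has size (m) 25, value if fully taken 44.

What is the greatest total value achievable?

193

Rank by value-to-size ratio: SKU-138 44/5≈8.8, SKU-121 48/7≈6.86, SKU-120 57/15≈3.8, SKU-107 44/25≈1.76, SKU-137 7/30≈0.233, SKU-115 5/30≈0.167.
Take all of SKU-138 (5 m, value 44) — 47 m left.
SKU-121: take in full, 7 m for value 48 — 40 left.
SKU-120: take in full, 15 m for value 57 — 25 left.
SKU-107: take in full, 25 m for value 44 — 0 left.
Total value = 193.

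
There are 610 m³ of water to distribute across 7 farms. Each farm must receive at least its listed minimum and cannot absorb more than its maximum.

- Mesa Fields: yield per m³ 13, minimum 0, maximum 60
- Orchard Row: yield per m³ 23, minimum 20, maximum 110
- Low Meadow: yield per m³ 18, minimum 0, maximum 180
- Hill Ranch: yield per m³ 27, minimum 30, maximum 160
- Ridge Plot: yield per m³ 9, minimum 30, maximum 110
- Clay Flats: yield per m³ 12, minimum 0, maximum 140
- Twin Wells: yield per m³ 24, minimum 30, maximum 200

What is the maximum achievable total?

13900

Meeting every minimum uses 0+20+0+30+30+0+30 = 110 m³, leaving 500.
Rank by yield per m³: Hill Ranch 27 > Twin Wells 24 > Orchard Row 23 > Low Meadow 18 > Mesa Fields 13 > Clay Flats 12 > Ridge Plot 9.
Hill Ranch: +130 to 160 (cap) — 370 left.
Twin Wells takes 170 more to reach its cap of 200 — 200 left.
Orchard Row: +90 to 110 (cap) — 110 left.
Only 110 left; Low Meadow takes them to reach 110.
Total = 23×110 + 18×110 + 27×160 + 9×30 + 24×200 = 13900.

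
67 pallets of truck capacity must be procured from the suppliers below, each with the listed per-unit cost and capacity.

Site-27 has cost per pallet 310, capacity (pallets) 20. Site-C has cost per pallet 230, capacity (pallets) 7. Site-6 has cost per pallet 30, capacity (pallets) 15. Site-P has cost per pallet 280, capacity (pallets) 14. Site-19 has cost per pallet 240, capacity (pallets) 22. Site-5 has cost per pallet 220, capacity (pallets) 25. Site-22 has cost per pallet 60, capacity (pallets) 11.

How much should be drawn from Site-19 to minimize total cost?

9

Fill from the cheapest supplier first.
Take 15 from Site-6 at 30 ; need 52 more.
Site-22 (60): use full 11 ; 41 pallets to go.
Site-5 (220): use full 25 ; 16 pallets to go.
Site-C at 230: take all 7 pallets ; 9 still needed.
Take 9 from Site-19 at 240 to finish.
Site-P, Site-27: unused.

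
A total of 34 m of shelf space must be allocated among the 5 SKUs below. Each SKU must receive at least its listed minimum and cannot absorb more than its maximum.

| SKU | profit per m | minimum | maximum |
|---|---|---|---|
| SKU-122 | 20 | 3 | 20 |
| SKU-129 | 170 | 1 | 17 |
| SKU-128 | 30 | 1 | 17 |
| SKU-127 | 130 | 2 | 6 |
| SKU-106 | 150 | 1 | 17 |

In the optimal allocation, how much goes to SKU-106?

Meeting every minimum uses 3+1+1+2+1 = 8 m, leaving 26.
Highest profit per m first: SKU-129 170 > SKU-106 150 > SKU-127 130 > SKU-128 30 > SKU-122 20.
Give SKU-129 16 more to hit its cap of 17 → 10 left.
SKU-106 has room for 16 more but only 10 remain, so it gets 11.

11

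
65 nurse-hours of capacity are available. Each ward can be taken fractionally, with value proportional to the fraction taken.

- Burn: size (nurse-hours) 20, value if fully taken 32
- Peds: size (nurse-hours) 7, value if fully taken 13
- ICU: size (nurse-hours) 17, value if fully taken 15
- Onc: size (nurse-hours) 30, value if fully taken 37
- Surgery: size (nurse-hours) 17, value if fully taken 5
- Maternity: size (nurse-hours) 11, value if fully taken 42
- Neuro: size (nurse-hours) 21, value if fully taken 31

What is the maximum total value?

Rank by value-to-size ratio: Maternity 42/11≈3.82, Peds 13/7≈1.86, Burn 32/20≈1.6, Neuro 31/21≈1.48, Onc 37/30≈1.23, ICU 15/17≈0.882, Surgery 5/17≈0.294.
Maternity: take in full, 11 nurse-hours for value 42 → 54 left.
Peds: take in full, 7 nurse-hours for value 13 → 47 left.
Take all of Burn (20 nurse-hours, value 32) → 27 nurse-hours left.
All 21 nurse-hours of Neuro fit (value 31) → 6 remain.
Fill the last 6 nurse-hours with part of Onc: 6/30 of it earns 7.4.
Total value = 125.4.

125.4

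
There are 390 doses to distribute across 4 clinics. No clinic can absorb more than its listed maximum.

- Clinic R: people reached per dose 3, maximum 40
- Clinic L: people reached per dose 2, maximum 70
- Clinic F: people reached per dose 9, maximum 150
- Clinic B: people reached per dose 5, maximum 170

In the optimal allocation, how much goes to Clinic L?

30

Highest people reached per dose first: Clinic F 9 > Clinic B 5 > Clinic R 3 > Clinic L 2.
Clinic F takes 150 to reach its cap of 150 → 240 left.
Clinic B: +170 to 170 (cap) → 70 left.
Clinic R takes 40 to reach its cap of 40 → 30 left.
Only 30 left; Clinic L takes them to reach 30.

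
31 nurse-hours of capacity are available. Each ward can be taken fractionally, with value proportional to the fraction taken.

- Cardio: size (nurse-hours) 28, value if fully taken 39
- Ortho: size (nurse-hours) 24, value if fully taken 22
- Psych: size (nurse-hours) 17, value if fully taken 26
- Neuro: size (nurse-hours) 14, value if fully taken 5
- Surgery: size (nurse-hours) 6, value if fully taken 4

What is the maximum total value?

45.5

Rank by value-to-size ratio: Psych 26/17≈1.53, Cardio 39/28≈1.39, Ortho 22/24≈0.917, Surgery 4/6≈0.667, Neuro 5/14≈0.357.
Take all of Psych (17 nurse-hours, value 26) — 14 nurse-hours left.
14 nurse-hours left: a 14/28 share of Cardio gives 39×14/28 = 19.5.
Total value = 45.5.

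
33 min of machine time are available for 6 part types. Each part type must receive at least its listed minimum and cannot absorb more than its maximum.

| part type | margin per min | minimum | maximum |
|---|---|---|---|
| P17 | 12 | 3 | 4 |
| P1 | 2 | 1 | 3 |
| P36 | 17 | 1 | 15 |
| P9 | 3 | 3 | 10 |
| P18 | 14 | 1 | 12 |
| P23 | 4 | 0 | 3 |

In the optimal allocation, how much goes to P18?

Meeting every minimum uses 3+1+1+3+1+0 = 9 min, leaving 24.
Rank by margin per min: P36 17 > P18 14 > P17 12 > P23 4 > P9 3 > P1 2.
Give P36 14 more to hit its cap of 15 — 10 left.
Only 10 left; P18 takes them to reach 11.

11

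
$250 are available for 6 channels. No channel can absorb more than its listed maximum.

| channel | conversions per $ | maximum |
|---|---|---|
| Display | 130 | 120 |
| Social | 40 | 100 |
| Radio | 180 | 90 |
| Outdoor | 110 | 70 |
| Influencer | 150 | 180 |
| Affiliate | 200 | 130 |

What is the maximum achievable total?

Order the channels by conversions per $: Affiliate 200 > Radio 180 > Influencer 150 > Display 130 > Outdoor 110 > Social 40.
Affiliate: +130 to 130 (cap) ; 120 left.
Give Radio 90 to hit its cap of 90 ; 30 left.
Only 30 left; Influencer takes them to reach 30.
Total = 180×90 + 150×30 + 200×130 = 46700.

46700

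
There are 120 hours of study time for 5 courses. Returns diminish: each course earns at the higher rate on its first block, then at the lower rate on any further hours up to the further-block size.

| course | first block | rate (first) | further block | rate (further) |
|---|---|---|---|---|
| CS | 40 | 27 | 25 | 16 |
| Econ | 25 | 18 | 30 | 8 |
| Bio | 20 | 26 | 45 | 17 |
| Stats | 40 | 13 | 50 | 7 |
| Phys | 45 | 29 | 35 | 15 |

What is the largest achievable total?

3175

Order all 10 blocks by rate: Phys/first 29 > CS/first 27 > Bio/first 26 > Econ/first 18 > Bio/second 17 > CS/second 16 > Phys/second 15 > Stats/first 13 > Econ/second 8 > Stats/second 7.
Fill Phys first block (45 at 29) — 75 left.
CS/first (27): +40 — 35 left.
Fill Bio first block (20 at 26) — 15 left.
15 remain; put them into Econ first at 18.
Total = 29×45 + 27×40 + 26×20 + 18×15 = 3175.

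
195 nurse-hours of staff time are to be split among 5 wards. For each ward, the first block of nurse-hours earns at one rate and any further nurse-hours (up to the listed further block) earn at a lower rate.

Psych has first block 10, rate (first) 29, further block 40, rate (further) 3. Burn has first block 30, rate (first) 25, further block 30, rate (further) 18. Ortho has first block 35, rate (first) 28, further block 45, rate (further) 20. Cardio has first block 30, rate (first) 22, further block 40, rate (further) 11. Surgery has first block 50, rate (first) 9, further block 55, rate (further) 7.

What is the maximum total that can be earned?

4285

Treat each block as its own option and order by rate: Psych/first 29 > Ortho/first 28 > Burn/first 25 > Cardio/first 22 > Ortho/second 20 > Burn/second 18 > Cardio/second 11 > Surgery/first 9 > Surgery/second 7 > Psych/second 3.
Psych/first (29): +10 → 185 left.
Ortho/first (28): +35 → 150 left.
Burn first at 25: fill all 30 → 120 left.
Cardio/first (22): +30 → 90 left.
Ortho second at 20: fill all 45 → 45 left.
Burn/second (18): +30 → 15 left.
Cardio/second: +15 of 40 at 11; pool empty.
Total = 29×10 + 28×35 + 25×30 + 22×30 + 20×45 + 18×30 + 11×15 = 4285.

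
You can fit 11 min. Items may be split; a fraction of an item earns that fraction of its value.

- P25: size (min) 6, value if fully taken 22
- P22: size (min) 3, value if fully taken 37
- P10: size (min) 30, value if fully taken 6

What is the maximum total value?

59.4

Sort by value density: P22 37/3≈12.3, P25 22/6≈3.67, P10 6/30≈0.2.
All 3 min of P22 fit (value 37) → 8 remain.
All 6 min of P25 fit (value 22) → 2 remain.
2 min left: a 2/30 share of P10 gives 6×2/30 = 0.4.
Total value = 59.4.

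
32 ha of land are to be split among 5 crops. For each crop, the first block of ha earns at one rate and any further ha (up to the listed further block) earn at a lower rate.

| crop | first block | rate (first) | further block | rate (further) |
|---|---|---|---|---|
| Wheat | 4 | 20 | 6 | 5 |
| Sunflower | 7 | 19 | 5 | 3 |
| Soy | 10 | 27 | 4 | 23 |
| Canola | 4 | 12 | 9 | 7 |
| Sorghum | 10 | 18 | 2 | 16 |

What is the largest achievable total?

Order all 10 blocks by rate: Soy/tier1 27 > Soy/tier2 23 > Wheat/tier1 20 > Sunflower/tier1 19 > Sorghum/tier1 18 > Sorghum/tier2 16 > Canola/tier1 12 > Canola/tier2 7 > Wheat/tier2 5 > Sunflower/tier2 3.
Soy/tier1 (27): +10 — 22 left.
Soy tier2 at 23: fill all 4 — 18 left.
Wheat/tier1 (20): +4 — 14 left.
Fill Sunflower tier1 block (7 at 19) — 7 left.
7 remain; put them into Sorghum tier1 at 18.
Total = 27×10 + 23×4 + 20×4 + 19×7 + 18×7 = 701.

701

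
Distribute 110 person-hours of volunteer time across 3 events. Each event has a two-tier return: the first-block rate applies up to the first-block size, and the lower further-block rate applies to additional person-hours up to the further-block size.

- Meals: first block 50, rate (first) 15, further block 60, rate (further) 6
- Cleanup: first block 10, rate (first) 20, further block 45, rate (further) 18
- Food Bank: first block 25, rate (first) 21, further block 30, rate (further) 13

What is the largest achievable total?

1985

Rank every tier by rate: Food Bank/T1 21 > Cleanup/T1 20 > Cleanup/T2 18 > Meals/T1 15 > Food Bank/T2 13 > Meals/T2 6.
Fill Food Bank T1 block (25 at 21) — 85 left.
Fill Cleanup T1 block (10 at 20) — 75 left.
Fill Cleanup T2 block (45 at 18) — 30 left.
30 remain; put them into Meals T1 at 15.
Total = 21×25 + 20×10 + 18×45 + 15×30 = 1985.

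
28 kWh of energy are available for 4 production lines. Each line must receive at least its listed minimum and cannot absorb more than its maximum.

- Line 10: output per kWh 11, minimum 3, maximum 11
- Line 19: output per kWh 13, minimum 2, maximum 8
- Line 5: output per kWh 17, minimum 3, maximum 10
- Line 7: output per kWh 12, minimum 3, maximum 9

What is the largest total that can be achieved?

Meeting every minimum uses 3+2+3+3 = 11 kWh, leaving 17.
Rank by output per kWh: Line 5 17 > Line 19 13 > Line 7 12 > Line 10 11.
Line 5: +7 to 10 (cap) → 10 left.
Line 19 takes 6 more to reach its cap of 8 → 4 left.
Line 7 has room for 6 more but only 4 remain, so it gets 7.
Total = 11×3 + 13×8 + 17×10 + 12×7 = 391.

391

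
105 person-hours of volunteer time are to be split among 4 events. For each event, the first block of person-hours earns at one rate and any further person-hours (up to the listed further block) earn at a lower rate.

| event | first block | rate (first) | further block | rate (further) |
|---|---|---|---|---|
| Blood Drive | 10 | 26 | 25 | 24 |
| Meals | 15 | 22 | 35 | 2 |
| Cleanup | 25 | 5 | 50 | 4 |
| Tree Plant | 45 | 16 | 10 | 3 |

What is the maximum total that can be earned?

Rank every tier by rate: Blood Drive/first 26 > Blood Drive/second 24 > Meals/first 22 > Tree Plant/first 16 > Cleanup/first 5 > Cleanup/second 4 > Tree Plant/second 3 > Meals/second 2.
Blood Drive/first (26): +10 — 95 left.
Blood Drive/second (24): +25 — 70 left.
Meals/first (22): +15 — 55 left.
Fill Tree Plant first block (45 at 16) — 10 left.
10 remain; put them into Cleanup first at 5.
Total = 26×10 + 24×25 + 22×15 + 16×45 + 5×10 = 1960.

1960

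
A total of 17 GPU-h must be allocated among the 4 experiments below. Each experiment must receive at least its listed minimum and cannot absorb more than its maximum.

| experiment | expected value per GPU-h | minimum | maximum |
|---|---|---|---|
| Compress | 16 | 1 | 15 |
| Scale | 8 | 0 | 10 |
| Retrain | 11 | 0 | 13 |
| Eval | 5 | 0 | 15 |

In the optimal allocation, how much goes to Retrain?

2

Meeting every minimum uses 1+0+0+0 = 1 GPU-h, leaving 16.
Order the experiments by expected value per GPU-h: Compress 16 > Retrain 11 > Scale 8 > Eval 5.
Compress: +14 to 15 (cap) ; 2 left.
Retrain: +2 (room for 13) → 2. Pool exhausted.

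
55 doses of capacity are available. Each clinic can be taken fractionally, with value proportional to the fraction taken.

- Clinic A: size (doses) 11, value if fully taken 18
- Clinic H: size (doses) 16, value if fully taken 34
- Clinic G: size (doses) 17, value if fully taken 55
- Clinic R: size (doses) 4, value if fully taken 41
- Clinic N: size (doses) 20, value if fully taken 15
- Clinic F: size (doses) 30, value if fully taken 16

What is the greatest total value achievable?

Rank by value-to-size ratio: Clinic R 41/4≈10.2, Clinic G 55/17≈3.24, Clinic H 34/16≈2.12, Clinic A 18/11≈1.64, Clinic N 15/20≈0.75, Clinic F 16/30≈0.533.
All 4 doses of Clinic R fit (value 41) ; 51 remain.
Clinic G: take in full, 17 doses for value 55 ; 34 left.
Clinic H: take in full, 16 doses for value 34 ; 18 left.
Take all of Clinic A (11 doses, value 18) ; 7 doses left.
7 doses left: a 7/20 share of Clinic N gives 15×7/20 = 5.25.
Total value = 153.25.

153.25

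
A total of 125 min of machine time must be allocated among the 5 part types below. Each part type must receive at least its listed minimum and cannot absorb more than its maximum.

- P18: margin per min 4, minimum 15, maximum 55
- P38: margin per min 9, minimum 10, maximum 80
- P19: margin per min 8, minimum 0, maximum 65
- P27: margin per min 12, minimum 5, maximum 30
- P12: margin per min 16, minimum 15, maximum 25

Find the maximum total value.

Meeting every minimum uses 15+10+0+5+15 = 45 min, leaving 80.
Rank by margin per min: P12 16 > P27 12 > P38 9 > P19 8 > P18 4.
P12: +10 to 25 (cap) → 70 left.
P27 takes 25 more to reach its cap of 30 → 45 left.
P38: +45 (room for 70) → 55. Pool exhausted.
Total = 4×15 + 9×55 + 12×30 + 16×25 = 1315.

1315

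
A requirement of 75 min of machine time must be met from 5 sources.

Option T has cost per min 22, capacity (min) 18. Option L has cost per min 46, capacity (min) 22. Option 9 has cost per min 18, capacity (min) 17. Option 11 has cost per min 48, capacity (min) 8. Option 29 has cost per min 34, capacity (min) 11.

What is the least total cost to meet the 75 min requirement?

Cheapest first:
Take 17 from Option 9 at 18 ; need 58 more.
Option T at 22: take all 18 min ; 40 still needed.
Option 29 at 34: take all 11 min ; 29 still needed.
Option L at 46: take all 22 min ; 7 still needed.
Option 11 at 48: take 7 of its 8 ; requirement met.
Cost = 17×18 + 18×22 + 11×34 + 22×46 + 7×48 = 2424.

2424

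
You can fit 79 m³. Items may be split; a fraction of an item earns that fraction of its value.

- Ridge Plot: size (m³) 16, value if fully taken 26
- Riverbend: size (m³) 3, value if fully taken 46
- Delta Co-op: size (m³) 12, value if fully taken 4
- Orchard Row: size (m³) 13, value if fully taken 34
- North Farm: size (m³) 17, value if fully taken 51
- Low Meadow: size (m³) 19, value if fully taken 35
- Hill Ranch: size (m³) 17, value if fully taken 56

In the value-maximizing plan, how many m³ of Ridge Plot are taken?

Sort by value density: Riverbend 46/3≈15.3, Hill Ranch 56/17≈3.29, North Farm 51/17≈3, Orchard Row 34/13≈2.62, Low Meadow 35/19≈1.84, Ridge Plot 26/16≈1.62, Delta Co-op 4/12≈0.333.
All 3 m³ of Riverbend fit (value 46) ; 76 remain.
Hill Ranch: take in full, 17 m³ for value 56 ; 59 left.
Take all of North Farm (17 m³, value 51) ; 42 m³ left.
Take all of Orchard Row (13 m³, value 34) ; 29 m³ left.
Low Meadow: take in full, 19 m³ for value 35 ; 10 left.
10 m³ left: a 10/16 share of Ridge Plot gives 26×10/16 = 16.25.

10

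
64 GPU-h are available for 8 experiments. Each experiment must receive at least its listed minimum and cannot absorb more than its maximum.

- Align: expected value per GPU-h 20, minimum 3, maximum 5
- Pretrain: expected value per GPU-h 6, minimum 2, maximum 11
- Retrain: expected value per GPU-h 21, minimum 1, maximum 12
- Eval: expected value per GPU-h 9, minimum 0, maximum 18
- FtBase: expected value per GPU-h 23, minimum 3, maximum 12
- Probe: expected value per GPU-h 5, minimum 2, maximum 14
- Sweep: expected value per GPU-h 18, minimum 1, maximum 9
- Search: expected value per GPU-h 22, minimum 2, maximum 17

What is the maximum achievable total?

1231

Meeting every minimum uses 3+2+1+0+3+2+1+2 = 14 GPU-h, leaving 50.
Rank by expected value per GPU-h: FtBase 23 > Search 22 > Retrain 21 > Align 20 > Sweep 18 > Eval 9 > Pretrain 6 > Probe 5.
Give FtBase 9 more to hit its cap of 12 → 41 left.
Search takes 15 more to reach its cap of 17 → 26 left.
Retrain: +11 to 12 (cap) → 15 left.
Align takes 2 more to reach its cap of 5 → 13 left.
Give Sweep 8 more to hit its cap of 9 → 5 left.
Eval: +5 (room for 18) → 5. Pool exhausted.
Total = 20×5 + 6×2 + 21×12 + 9×5 + 23×12 + 5×2 + 18×9 + 22×17 = 1231.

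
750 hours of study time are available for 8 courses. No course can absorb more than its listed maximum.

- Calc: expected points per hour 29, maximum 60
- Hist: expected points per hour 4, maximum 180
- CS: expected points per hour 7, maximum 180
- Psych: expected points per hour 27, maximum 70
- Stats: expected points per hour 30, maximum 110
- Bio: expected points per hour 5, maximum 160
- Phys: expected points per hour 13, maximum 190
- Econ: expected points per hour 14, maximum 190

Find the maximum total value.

Highest expected points per hour first: Stats 30 > Calc 29 > Psych 27 > Econ 14 > Phys 13 > CS 7 > Bio 5 > Hist 4.
Give Stats 110 to hit its cap of 110 → 640 left.
Calc takes 60 to reach its cap of 60 → 580 left.
Psych: +70 to 70 (cap) → 510 left.
Econ takes 190 to reach its cap of 190 → 320 left.
Phys: +190 to 190 (cap) → 130 left.
CS: +130 (room for 180) → 130. Pool exhausted.
Total = 29×60 + 7×130 + 27×70 + 30×110 + 13×190 + 14×190 = 12970.

12970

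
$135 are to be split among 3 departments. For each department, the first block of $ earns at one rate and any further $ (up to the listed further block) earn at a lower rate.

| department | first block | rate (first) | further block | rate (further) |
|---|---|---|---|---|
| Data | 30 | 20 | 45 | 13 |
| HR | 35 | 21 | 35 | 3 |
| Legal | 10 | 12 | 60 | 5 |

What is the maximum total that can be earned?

2115

Rank every tier by rate: HR/first 21 > Data/first 20 > Data/second 13 > Legal/first 12 > Legal/second 5 > HR/second 3.
HR/first (21): +35 — 100 left.
Data first at 20: fill all 30 — 70 left.
Fill Data second block (45 at 13) — 25 left.
Legal first at 12: fill all 10 — 15 left.
15 remain; put them into Legal second at 5.
Total = 21×35 + 20×30 + 13×45 + 12×10 + 5×15 = 2115.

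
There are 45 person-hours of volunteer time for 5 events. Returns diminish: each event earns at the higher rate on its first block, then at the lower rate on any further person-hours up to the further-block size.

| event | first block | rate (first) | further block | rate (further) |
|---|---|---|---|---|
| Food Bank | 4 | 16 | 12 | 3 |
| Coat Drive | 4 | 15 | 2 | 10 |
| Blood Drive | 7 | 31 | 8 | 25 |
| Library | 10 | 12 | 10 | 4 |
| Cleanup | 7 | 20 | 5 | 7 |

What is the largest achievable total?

Treat each block as its own option and order by rate: Blood Drive/T1 31 > Blood Drive/T2 25 > Cleanup/T1 20 > Food Bank/T1 16 > Coat Drive/T1 15 > Library/T1 12 > Coat Drive/T2 10 > Cleanup/T2 7 > Library/T2 4 > Food Bank/T2 3.
Blood Drive/T1 (31): +7 — 38 left.
Fill Blood Drive T2 block (8 at 25) — 30 left.
Cleanup/T1 (20): +7 — 23 left.
Food Bank T1 at 16: fill all 4 — 19 left.
Coat Drive/T1 (15): +4 — 15 left.
Library/T1 (12): +10 — 5 left.
Coat Drive T2 at 10: fill all 2 — 3 left.
3 remain; put them into Cleanup T2 at 7.
Total = 31×7 + 25×8 + 20×7 + 16×4 + 15×4 + 12×10 + 10×2 + 7×3 = 842.

842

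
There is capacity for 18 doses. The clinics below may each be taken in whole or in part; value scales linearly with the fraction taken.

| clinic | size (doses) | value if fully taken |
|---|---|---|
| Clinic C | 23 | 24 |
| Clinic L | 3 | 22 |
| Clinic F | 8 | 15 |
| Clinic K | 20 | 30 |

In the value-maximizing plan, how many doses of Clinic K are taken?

7

Best value per unit of size first: Clinic L 22/3≈7.33, Clinic F 15/8≈1.88, Clinic K 30/20≈1.5, Clinic C 24/23≈1.04.
Take all of Clinic L (3 doses, value 22) — 15 doses left.
All 8 doses of Clinic F fit (value 15) — 7 remain.
7 doses left: a 7/20 share of Clinic K gives 30×7/20 = 10.5.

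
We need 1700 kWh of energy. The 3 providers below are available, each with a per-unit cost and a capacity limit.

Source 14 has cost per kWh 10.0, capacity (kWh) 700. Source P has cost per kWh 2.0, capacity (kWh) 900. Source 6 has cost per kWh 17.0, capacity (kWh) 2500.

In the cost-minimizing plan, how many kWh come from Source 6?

Cheapest first:
Take 900 from Source P at 2.0 → need 800 more.
Take 700 from Source 14 at 10.0 → need 100 more.
Take 100 from Source 6 at 17.0 to finish.

100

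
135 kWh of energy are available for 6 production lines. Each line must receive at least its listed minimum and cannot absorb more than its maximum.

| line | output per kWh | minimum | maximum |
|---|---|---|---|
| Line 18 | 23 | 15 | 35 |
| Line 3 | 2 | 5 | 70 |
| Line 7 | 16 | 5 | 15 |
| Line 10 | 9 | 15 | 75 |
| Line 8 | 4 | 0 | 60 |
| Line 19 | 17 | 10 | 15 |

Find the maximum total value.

Meeting every minimum uses 15+5+5+15+0+10 = 50 kWh, leaving 85.
Order the production lines by output per kWh: Line 18 23 > Line 19 17 > Line 7 16 > Line 10 9 > Line 8 4 > Line 3 2.
Line 18: +20 to 35 (cap) — 65 left.
Line 19: +5 to 15 (cap) — 60 left.
Give Line 7 10 more to hit its cap of 15 — 50 left.
Line 10: +50 (room for 60) → 65. Pool exhausted.
Total = 23×35 + 2×5 + 16×15 + 9×65 + 17×15 = 1895.

1895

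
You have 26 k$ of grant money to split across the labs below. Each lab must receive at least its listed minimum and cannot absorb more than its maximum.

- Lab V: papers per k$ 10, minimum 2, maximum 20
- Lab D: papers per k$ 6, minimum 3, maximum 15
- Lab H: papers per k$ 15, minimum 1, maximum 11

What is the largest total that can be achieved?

303

Meeting every minimum uses 2+3+1 = 6 k$, leaving 20.
Highest papers per k$ first: Lab H 15 > Lab V 10 > Lab D 6.
Lab H: +10 to 11 (cap) ; 10 left.
Lab V: +10 (room for 18) → 12. Pool exhausted.
Total = 10×12 + 6×3 + 15×11 = 303.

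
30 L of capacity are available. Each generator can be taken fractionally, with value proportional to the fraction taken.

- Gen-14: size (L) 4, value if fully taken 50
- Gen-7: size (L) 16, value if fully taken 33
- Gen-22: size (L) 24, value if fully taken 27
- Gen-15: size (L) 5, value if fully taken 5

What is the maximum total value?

94.25

Rank by value-to-size ratio: Gen-14 50/4≈12.5, Gen-7 33/16≈2.06, Gen-22 27/24≈1.12, Gen-15 5/5≈1.
All 4 L of Gen-14 fit (value 50) ; 26 remain.
Gen-7: take in full, 16 L for value 33 ; 10 left.
Only 10 L remain; take 10/24 of Gen-22 for value 27×10/24 = 11.25.
Total value = 94.25.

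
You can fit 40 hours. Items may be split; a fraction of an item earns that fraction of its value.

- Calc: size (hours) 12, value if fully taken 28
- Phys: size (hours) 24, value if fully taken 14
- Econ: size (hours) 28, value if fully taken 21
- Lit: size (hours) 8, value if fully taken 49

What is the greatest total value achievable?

Rank by value-to-size ratio: Lit 49/8≈6.12, Calc 28/12≈2.33, Econ 21/28≈0.75, Phys 14/24≈0.583.
Take all of Lit (8 hours, value 49) — 32 hours left.
Take all of Calc (12 hours, value 28) — 20 hours left.
Fill the last 20 hours with part of Econ: 20/28 of it earns 15.
Total value = 92.

92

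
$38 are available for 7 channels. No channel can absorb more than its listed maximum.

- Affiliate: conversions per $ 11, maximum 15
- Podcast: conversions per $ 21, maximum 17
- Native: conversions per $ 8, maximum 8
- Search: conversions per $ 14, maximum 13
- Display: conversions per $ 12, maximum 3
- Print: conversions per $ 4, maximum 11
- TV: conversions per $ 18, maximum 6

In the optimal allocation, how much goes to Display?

Order the channels by conversions per $: Podcast 21 > TV 18 > Search 14 > Display 12 > Affiliate 11 > Native 8 > Print 4.
Give Podcast 17 to hit its cap of 17 ; 21 left.
TV takes 6 to reach its cap of 6 ; 15 left.
Give Search 13 to hit its cap of 13 ; 2 left.
Display has room for 3 but only 2 remain, so it gets 2.

2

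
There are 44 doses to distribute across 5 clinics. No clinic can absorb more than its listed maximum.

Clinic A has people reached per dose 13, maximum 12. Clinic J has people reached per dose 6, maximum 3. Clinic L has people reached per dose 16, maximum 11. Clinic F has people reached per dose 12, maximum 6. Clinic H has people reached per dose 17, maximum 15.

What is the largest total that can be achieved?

659

Rank by people reached per dose: Clinic H 17 > Clinic L 16 > Clinic A 13 > Clinic F 12 > Clinic J 6.
Give Clinic H 15 to hit its cap of 15 — 29 left.
Clinic L: +11 to 11 (cap) — 18 left.
Give Clinic A 12 to hit its cap of 12 — 6 left.
Clinic F takes 6 to reach its cap of 6 — 0 left.
Total = 13×12 + 16×11 + 12×6 + 17×15 = 659.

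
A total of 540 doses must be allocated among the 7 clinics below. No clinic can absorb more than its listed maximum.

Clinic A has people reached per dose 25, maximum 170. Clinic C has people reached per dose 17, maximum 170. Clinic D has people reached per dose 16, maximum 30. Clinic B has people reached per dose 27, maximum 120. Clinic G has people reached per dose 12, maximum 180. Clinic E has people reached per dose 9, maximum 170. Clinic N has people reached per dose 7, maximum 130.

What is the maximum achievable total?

11460

Rank by people reached per dose: Clinic B 27 > Clinic A 25 > Clinic C 17 > Clinic D 16 > Clinic G 12 > Clinic E 9 > Clinic N 7.
Give Clinic B 120 to hit its cap of 120 → 420 left.
Clinic A: +170 to 170 (cap) → 250 left.
Clinic C takes 170 to reach its cap of 170 → 80 left.
Clinic D takes 30 to reach its cap of 30 → 50 left.
Clinic G has room for 180 but only 50 remain, so it gets 50.
Total = 25×170 + 17×170 + 16×30 + 27×120 + 12×50 = 11460.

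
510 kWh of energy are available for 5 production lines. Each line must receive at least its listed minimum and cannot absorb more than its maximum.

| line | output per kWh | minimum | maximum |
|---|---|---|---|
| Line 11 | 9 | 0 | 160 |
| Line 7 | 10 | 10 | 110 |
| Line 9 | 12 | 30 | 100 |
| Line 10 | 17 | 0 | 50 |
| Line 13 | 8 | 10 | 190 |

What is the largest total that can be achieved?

5310

Meeting every minimum uses 0+10+30+0+10 = 50 kWh, leaving 460.
Highest output per kWh first: Line 10 17 > Line 9 12 > Line 7 10 > Line 11 9 > Line 13 8.
Line 10 takes 50 more to reach its cap of 50 ; 410 left.
Line 9 takes 70 more to reach its cap of 100 ; 340 left.
Line 7: +100 to 110 (cap) ; 240 left.
Give Line 11 160 more to hit its cap of 160 ; 80 left.
Line 13: +80 (room for 180) → 90. Pool exhausted.
Total = 9×160 + 10×110 + 12×100 + 17×50 + 8×90 = 5310.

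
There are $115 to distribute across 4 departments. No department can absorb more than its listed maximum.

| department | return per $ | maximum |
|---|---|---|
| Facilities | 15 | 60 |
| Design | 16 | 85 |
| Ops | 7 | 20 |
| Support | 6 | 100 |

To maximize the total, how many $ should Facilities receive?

30

Rank by return per $: Design 16 > Facilities 15 > Ops 7 > Support 6.
Design takes 85 to reach its cap of 85 ; 30 left.
Facilities has room for 60 but only 30 remain, so it gets 30.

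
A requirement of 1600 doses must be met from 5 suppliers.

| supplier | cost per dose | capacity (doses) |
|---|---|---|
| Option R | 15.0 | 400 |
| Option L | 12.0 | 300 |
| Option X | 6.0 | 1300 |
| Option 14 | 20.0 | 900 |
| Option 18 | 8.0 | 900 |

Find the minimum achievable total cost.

Use suppliers in increasing cost order.
Take 1300 from Option X at 6.0 ; need 300 more.
Option 18 at 8.0: take 300 of its 900 ; requirement met.
Option L, Option R, Option 14: unused.
Cost = 1300×6.0 + 300×8.0 = 10200.

10200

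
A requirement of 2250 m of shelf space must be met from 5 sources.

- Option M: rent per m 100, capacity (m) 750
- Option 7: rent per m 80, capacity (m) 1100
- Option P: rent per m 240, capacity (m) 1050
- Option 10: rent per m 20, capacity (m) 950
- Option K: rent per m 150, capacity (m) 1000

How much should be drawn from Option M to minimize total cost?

Use sources in increasing cost order.
Take 950 from Option 10 at 20 → need 1300 more.
Take 1100 from Option 7 at 80 → need 200 more.
Take 200 from Option M at 100 to finish.
Option K, Option P: unused.

200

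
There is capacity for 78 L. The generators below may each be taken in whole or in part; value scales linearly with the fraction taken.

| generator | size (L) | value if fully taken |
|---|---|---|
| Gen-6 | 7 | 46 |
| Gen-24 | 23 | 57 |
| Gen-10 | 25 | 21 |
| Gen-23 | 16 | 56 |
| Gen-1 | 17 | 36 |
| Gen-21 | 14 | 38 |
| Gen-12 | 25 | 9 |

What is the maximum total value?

Best value per unit of size first: Gen-6 46/7≈6.57, Gen-23 56/16≈3.5, Gen-21 38/14≈2.71, Gen-24 57/23≈2.48, Gen-1 36/17≈2.12, Gen-10 21/25≈0.84, Gen-12 9/25≈0.36.
Take all of Gen-6 (7 L, value 46) ; 71 L left.
Take all of Gen-23 (16 L, value 56) ; 55 L left.
Gen-21: take in full, 14 L for value 38 ; 41 left.
All 23 L of Gen-24 fit (value 57) ; 18 remain.
All 17 L of Gen-1 fit (value 36) ; 1 remain.
Only 1 L remain; take 1/25 of Gen-10 for value 21×1/25 = 0.84.
Total value = 233.84.

233.84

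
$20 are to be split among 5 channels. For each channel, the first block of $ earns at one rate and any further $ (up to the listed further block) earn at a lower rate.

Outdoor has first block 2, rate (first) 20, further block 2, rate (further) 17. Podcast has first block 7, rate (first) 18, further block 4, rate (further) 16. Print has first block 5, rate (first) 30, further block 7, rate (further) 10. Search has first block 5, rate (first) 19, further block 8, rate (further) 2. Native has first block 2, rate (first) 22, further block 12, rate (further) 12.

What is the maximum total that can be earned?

437

Treat each block as its own option and order by rate: Print/T1 30 > Native/T1 22 > Outdoor/T1 20 > Search/T1 19 > Podcast/T1 18 > Outdoor/T2 17 > Podcast/T2 16 > Native/T2 12 > Print/T2 10 > Search/T2 2.
Fill Print T1 block (5 at 30) → 15 left.
Fill Native T1 block (2 at 22) → 13 left.
Outdoor T1 at 20: fill all 2 → 11 left.
Search/T1 (19): +5 → 6 left.
Podcast T1 at 18: only 6 left, fill 6.
Total = 30×5 + 22×2 + 20×2 + 19×5 + 18×6 = 437.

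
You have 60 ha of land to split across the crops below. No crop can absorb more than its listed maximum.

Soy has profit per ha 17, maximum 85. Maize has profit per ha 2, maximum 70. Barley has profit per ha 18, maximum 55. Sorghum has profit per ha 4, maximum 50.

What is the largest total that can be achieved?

1075

Order the crops by profit per ha: Barley 18 > Soy 17 > Sorghum 4 > Maize 2.
Barley takes 55 to reach its cap of 55 → 5 left.
Soy has room for 85 but only 5 remain, so it gets 5.
Total = 17×5 + 18×55 = 1075.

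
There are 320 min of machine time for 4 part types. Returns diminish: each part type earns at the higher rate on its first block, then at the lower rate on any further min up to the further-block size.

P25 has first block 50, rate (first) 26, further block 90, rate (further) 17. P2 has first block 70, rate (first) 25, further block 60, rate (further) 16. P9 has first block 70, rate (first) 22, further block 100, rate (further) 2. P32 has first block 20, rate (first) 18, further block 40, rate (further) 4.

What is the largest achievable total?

6800

Rank every tier by rate: P25/T1 26 > P2/T1 25 > P9/T1 22 > P32/T1 18 > P25/T2 17 > P2/T2 16 > P32/T2 4 > P9/T2 2.
P25 T1 at 26: fill all 50 ; 270 left.
P2 T1 at 25: fill all 70 ; 200 left.
P9/T1 (22): +70 ; 130 left.
Fill P32 T1 block (20 at 18) ; 110 left.
P25/T2 (17): +90 ; 20 left.
P2/T2: +20 of 60 at 16; pool empty.
Total = 26×50 + 25×70 + 22×70 + 18×20 + 17×90 + 16×20 = 6800.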